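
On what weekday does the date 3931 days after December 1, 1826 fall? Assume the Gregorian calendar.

Dec 1, 1826 is a Friday.
3931 mod 7 = 4, so 3931 days after a Friday is Friday + 4 = Tuesday.

Tuesday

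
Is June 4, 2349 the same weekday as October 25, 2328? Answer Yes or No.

No

From Oct 25, 2328 to Jun 4, 2349 is 7527 days.
7527 mod 7 = 2, so they are different weekdays.
(Oct 25, 2328 is a Thursday; Jun 4, 2349 is a Saturday.)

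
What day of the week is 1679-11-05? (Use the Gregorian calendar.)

Doomsday rule: the anchor day for the 1600s is Tuesday. For year 79: 79÷12 = 6 r 7, and 7÷4 = 1, so 6+7+1 = 14.
Tuesday + 14 ≡ Tuesday — that's 1679's doomsday.
In November the doomsday date is Nov 7.
Nov 5 is 2 days before Nov 7; 2 mod 7 = 2, so Tuesday − 2 = Sunday.

Sunday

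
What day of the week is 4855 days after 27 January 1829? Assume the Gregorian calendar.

Jan 27, 1829 is a Tuesday.
4855 mod 7 = 4, so 4855 days after a Tuesday is Tuesday + 4 = Saturday.

Saturday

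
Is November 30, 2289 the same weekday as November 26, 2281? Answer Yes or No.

From Nov 26, 2281 to Nov 30, 2289 is 2926 days.
2926 mod 7 = 0, so they are the same weekday.
(Nov 26, 2281 is a Saturday; Nov 30, 2289 is a Saturday.)

Yes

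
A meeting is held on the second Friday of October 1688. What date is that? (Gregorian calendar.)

October 8, 1688

October 1, 1688 is a Friday.
The first Friday is therefore October 1 (same day).
The second Friday is 1 + 1×7 = October 8.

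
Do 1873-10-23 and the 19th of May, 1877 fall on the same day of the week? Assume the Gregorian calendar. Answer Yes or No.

From Oct 23, 1873 to May 19, 1877 is 1304 days.
1304 mod 7 = 2, so they are different weekdays.
(Oct 23, 1873 is a Thursday; May 19, 1877 is a Saturday.)

No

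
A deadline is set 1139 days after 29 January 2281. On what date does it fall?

March 13, 2284

+365 (one year) → Jan 29, 2282 (774 left).
+365 (one year) → Jan 29, 2283 (409 left).
+365 (one year) → Jan 29, 2284 (44 left).
Jan has 31 days: +3 → Feb 1, 2284 (41 left).
Feb has 29 days: +29 → Mar 1, 2284 (12 left).
+12 → Mar 13, 2284.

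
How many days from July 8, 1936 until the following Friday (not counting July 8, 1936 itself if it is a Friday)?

2

Jul 8, 1936 is a Wednesday.
From Wednesday to the next Friday is 2 days.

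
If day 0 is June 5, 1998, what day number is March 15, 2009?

Jun 5, 1998 → Jun 5, 1999: 365 days.
Jun 5, 1999 → Jun 5, 2000: 366 days (Feb 29, 2000 is in that span).
Jun 5, 2000 → Jun 5, 2001: 365 days.
Jun 5, 2001 → Jun 5, 2002: 365 days.
Jun 5, 2002 → Jun 5, 2003: 365 days.
Jun 5, 2003 → Jun 5, 2004: 366 days (Feb 29, 2004 is in that span).
Jun 5, 2004 → Jun 5, 2005: 365 days.
Jun 5, 2005 → Jun 5, 2006: 365 days.
Jun 5, 2006 → Jun 5, 2007: 365 days.
Jun 5, 2007 → Jun 5, 2008: 366 days (Feb 29, 2008 is in that span).
Jun 5, 2008 → Jul 5, 2008: 30 days (June has 30).
Jul 5, 2008 → Aug 5, 2008: 31 days (July has 31).
Aug 5, 2008 → Sep 5, 2008: 31 days (August has 31).
Sep 5, 2008 → Oct 5, 2008: 30 days (September has 30).
Oct 5, 2008 → Nov 5, 2008: 31 days (October has 31).
Nov 5, 2008 → Dec 5, 2008: 30 days (November has 30).
Dec 5, 2008 → Jan 5, 2009: 31 days (December has 31).
Jan 5, 2009 → Feb 5, 2009: 31 days (January has 31).
Feb 5, 2009 → Mar 5, 2009: 28 days (February has 28).
Mar 5, 2009 → Mar 15, 2009: 10 days.
Total: 3936 days.

3936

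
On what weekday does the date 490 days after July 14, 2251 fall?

First find the weekday of Jul 14, 2251. Doomsday rule: the anchor day for the 2200s is Friday. For year 51: 51÷12 = 4 r 3, and 3÷4 = 0, so 4+3+0 = 7.
Friday + 7 ≡ Friday — that's 2251's doomsday.
In July the doomsday date is Jul 11.
Jul 14 is 3 days after Jul 11; 3 mod 7 = 3, so Friday + 3 = Monday.
490 mod 7 = 0, so 490 days after a Monday is Monday + 0 = Monday.

Monday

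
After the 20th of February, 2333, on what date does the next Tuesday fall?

Feb 20, 2333 is a Monday.
From Monday to the next Tuesday is 1 day.
Feb 20, 2333 + 1 = Feb 21, 2333.

February 21, 2333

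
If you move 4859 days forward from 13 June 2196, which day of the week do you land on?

Tuesday

First find the weekday of Jun 13, 2196. Doomsday rule: the anchor day for the 2100s is Sunday. For year 96: 96÷12 = 8 r 0, and 0÷4 = 0, so 8+0+0 = 8.
Sunday + 8 ≡ Monday — that's 2196's doomsday.
In June the doomsday date is Jun 6.
Jun 13 is 7 days after Jun 6; 7 mod 7 = 0, so Monday + 0 = Monday.
4859 mod 7 = 1, so 4859 days after a Monday is Monday + 1 = Tuesday.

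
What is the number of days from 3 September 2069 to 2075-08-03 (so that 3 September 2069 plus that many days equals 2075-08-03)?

2160

Sep 3, 2069 → Sep 3, 2070: 365 days.
Sep 3, 2070 → Sep 3, 2071: 365 days.
Sep 3, 2071 → Sep 3, 2072: 366 days (Feb 29, 2072 is in that span).
Sep 3, 2072 → Sep 3, 2073: 365 days.
Sep 3, 2073 → Sep 3, 2074: 365 days.
Sep 3, 2074 → Oct 3, 2074: 30 days (September has 30).
Oct 3, 2074 → Nov 3, 2074: 31 days (October has 31).
Nov 3, 2074 → Dec 3, 2074: 30 days (November has 30).
Dec 3, 2074 → Jan 3, 2075: 31 days (December has 31).
Jan 3, 2075 → Feb 3, 2075: 31 days (January has 31).
Feb 3, 2075 → Mar 3, 2075: 28 days (February has 28).
Mar 3, 2075 → Apr 3, 2075: 31 days (March has 31).
Apr 3, 2075 → May 3, 2075: 30 days (April has 30).
May 3, 2075 → Jun 3, 2075: 31 days (May has 31).
Jun 3, 2075 → Jul 3, 2075: 30 days (June has 30).
Jul 3, 2075 → Aug 3, 2075: 31 days.
Total: 2160 days.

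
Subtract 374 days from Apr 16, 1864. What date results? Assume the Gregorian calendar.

−16 → Mar 31, 1864 (end of Mar, 31 days; 358 left).
−31 → Feb 29, 1864 (end of Feb, 29 days; 327 left).
−29 → Jan 31, 1864 (end of Jan, 31 days; 298 left).
−31 → Dec 31, 1863 (end of Dec, 31 days; 267 left).
−31 → Nov 30, 1863 (end of Nov, 30 days; 236 left).
−30 → Oct 31, 1863 (end of Oct, 31 days; 206 left).
−31 → Sep 30, 1863 (end of Sep, 30 days; 175 left).
−30 → Aug 31, 1863 (end of Aug, 31 days; 145 left).
−31 → Jul 31, 1863 (end of Jul, 31 days; 114 left).
−31 → Jun 30, 1863 (end of Jun, 30 days; 83 left).
−30 → May 31, 1863 (end of May, 31 days; 53 left).
−31 → Apr 30, 1863 (end of Apr, 30 days; 22 left).
−22 → Apr 8, 1863.

April 8, 1863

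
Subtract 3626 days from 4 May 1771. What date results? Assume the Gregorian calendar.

−365 (one year) → May 4, 1770 (3261 left).
−365 (one year) → May 4, 1769 (2896 left).
−365 (one year) → May 4, 1768 (2531 left).
−366 (one year; includes Feb 29, 1768) → May 4, 1767 (2165 left).
−365 (one year) → May 4, 1766 (1800 left).
−365 (one year) → May 4, 1765 (1435 left).
−365 (one year) → May 4, 1764 (1070 left).
−366 (one year; includes Feb 29, 1764) → May 4, 1763 (704 left).
−365 (one year) → May 4, 1762 (339 left).
−4 → Apr 30, 1762 (end of Apr, 30 days; 335 left).
−30 → Mar 31, 1762 (end of Mar, 31 days; 305 left).
−31 → Feb 28, 1762 (end of Feb, 28 days; 274 left).
−28 → Jan 31, 1762 (end of Jan, 31 days; 246 left).
−31 → Dec 31, 1761 (end of Dec, 31 days; 215 left).
−31 → Nov 30, 1761 (end of Nov, 30 days; 184 left).
−30 → Oct 31, 1761 (end of Oct, 31 days; 154 left).
−31 → Sep 30, 1761 (end of Sep, 30 days; 123 left).
−30 → Aug 31, 1761 (end of Aug, 31 days; 93 left).
−31 → Jul 31, 1761 (end of Jul, 31 days; 62 left).
−31 → Jun 30, 1761 (end of Jun, 30 days; 31 left).
−30 → May 31, 1761 (end of May, 31 days; 1 left).
−1 → May 30, 1761.

May 30, 1761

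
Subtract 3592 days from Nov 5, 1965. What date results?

January 5, 1956

−365 (one year) → Nov 5, 1964 (3227 left).
−366 (one year; includes Feb 29, 1964) → Nov 5, 1963 (2861 left).
−365 (one year) → Nov 5, 1962 (2496 left).
−365 (one year) → Nov 5, 1961 (2131 left).
−365 (one year) → Nov 5, 1960 (1766 left).
−366 (one year; includes Feb 29, 1960) → Nov 5, 1959 (1400 left).
−365 (one year) → Nov 5, 1958 (1035 left).
−365 (one year) → Nov 5, 1957 (670 left).
−365 (one year) → Nov 5, 1956 (305 left).
−5 → Oct 31, 1956 (end of Oct, 31 days; 300 left).
−31 → Sep 30, 1956 (end of Sep, 30 days; 269 left).
−30 → Aug 31, 1956 (end of Aug, 31 days; 239 left).
−31 → Jul 31, 1956 (end of Jul, 31 days; 208 left).
−31 → Jun 30, 1956 (end of Jun, 30 days; 177 left).
−30 → May 31, 1956 (end of May, 31 days; 147 left).
−31 → Apr 30, 1956 (end of Apr, 30 days; 116 left).
−30 → Mar 31, 1956 (end of Mar, 31 days; 86 left).
−31 → Feb 29, 1956 (end of Feb, 29 days; 55 left).
−29 → Jan 31, 1956 (end of Jan, 31 days; 26 left).
−26 → Jan 5, 1956.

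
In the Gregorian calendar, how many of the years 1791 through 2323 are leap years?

128

Multiples of 4 in [1791,2323]: 133.
Of those, multiples of 100: 6 (not leap unless ÷400).
Multiples of 400: 1.
Leap years = 133 − 6 + 1 = 128.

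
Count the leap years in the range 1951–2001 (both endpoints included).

Multiples of 4 in [1951,2001]: 13.
Of those, multiples of 100: 1 (not leap unless ÷400).
Multiples of 400: 1.
Leap years = 13 − 1 + 1 = 13.

13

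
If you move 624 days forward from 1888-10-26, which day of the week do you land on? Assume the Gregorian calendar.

First find the weekday of Oct 26, 1888. Doomsday rule: the anchor day for the 1800s is Friday. For year 88: 88÷12 = 7 r 4, and 4÷4 = 1, so 7+4+1 = 12.
Friday + 12 ≡ Wednesday — that's 1888's doomsday.
In October the doomsday date is Oct 10.
Oct 26 is 16 days after Oct 10; 16 mod 7 = 2, so Wednesday + 2 = Friday.
624 mod 7 = 1, so 624 days after a Friday is Friday + 1 = Saturday.

Saturday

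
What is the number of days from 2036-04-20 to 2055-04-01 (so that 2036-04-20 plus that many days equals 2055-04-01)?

6920

Apr 20, 2036 → Apr 20, 2037: 365 days.
Apr 20, 2037 → Apr 20, 2038: 365 days.
Apr 20, 2038 → Apr 20, 2039: 365 days.
Apr 20, 2039 → Apr 20, 2040: 366 days (Feb 29, 2040 is in that span).
Apr 20, 2040 → Apr 20, 2041: 365 days.
Apr 20, 2041 → Apr 20, 2042: 365 days.
Apr 20, 2042 → Apr 20, 2043: 365 days.
Apr 20, 2043 → Apr 20, 2044: 366 days (Feb 29, 2044 is in that span).
Apr 20, 2044 → Apr 20, 2045: 365 days.
Apr 20, 2045 → Apr 20, 2046: 365 days.
Apr 20, 2046 → Apr 20, 2047: 365 days.
Apr 20, 2047 → Apr 20, 2048: 366 days (Feb 29, 2048 is in that span).
Apr 20, 2048 → Apr 20, 2049: 365 days.
Apr 20, 2049 → Apr 20, 2050: 365 days.
Apr 20, 2050 → Apr 20, 2051: 365 days.
Apr 20, 2051 → Apr 20, 2052: 366 days (Feb 29, 2052 is in that span).
Apr 20, 2052 → Apr 20, 2053: 365 days.
Apr 20, 2053 → Apr 20, 2054: 365 days.
Apr 20, 2054 → May 20, 2054: 30 days (April has 30).
May 20, 2054 → Jun 20, 2054: 31 days (May has 31).
Jun 20, 2054 → Jul 20, 2054: 30 days (June has 30).
Jul 20, 2054 → Aug 20, 2054: 31 days (July has 31).
Aug 20, 2054 → Sep 20, 2054: 31 days (August has 31).
Sep 20, 2054 → Oct 20, 2054: 30 days (September has 30).
Oct 20, 2054 → Nov 20, 2054: 31 days (October has 31).
Nov 20, 2054 → Dec 20, 2054: 30 days (November has 30).
Dec 20, 2054 → Jan 20, 2055: 31 days (December has 31).
Jan 20, 2055 → Feb 20, 2055: 31 days (January has 31).
Feb 20, 2055 → Mar 20, 2055: 28 days (February has 28).
Mar 20, 2055 → Apr 1, 2055: 12 days.
Total: 6920 days.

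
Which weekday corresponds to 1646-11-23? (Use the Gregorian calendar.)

Friday

Doomsday rule: the anchor day for the 1600s is Tuesday. For year 46: 46÷12 = 3 r 10, and 10÷4 = 2, so 3+10+2 = 15.
Tuesday + 15 ≡ Wednesday — that's 1646's doomsday.
In November the doomsday date is Nov 7.
Nov 23 is 16 days after Nov 7; 16 mod 7 = 2, so Wednesday + 2 = Friday.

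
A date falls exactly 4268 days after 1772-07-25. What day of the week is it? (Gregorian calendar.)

Jul 25, 1772 is a Saturday.
4268 mod 7 = 5, so 4268 days after a Saturday is Saturday + 5 = Thursday.

Thursday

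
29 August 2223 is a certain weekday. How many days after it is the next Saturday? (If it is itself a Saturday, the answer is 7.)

Aug 29, 2223 is a Friday.
From Friday to the next Saturday is 1 day.

1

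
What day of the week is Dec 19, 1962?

Wednesday

Doomsday rule: the anchor day for the 1900s is Wednesday. For year 62: 62÷12 = 5 r 2, and 2÷4 = 0, so 5+2+0 = 7.
Wednesday + 7 ≡ Wednesday — that's 1962's doomsday.
In December the doomsday date is Dec 12.
Dec 19 is 7 days after Dec 12; 7 mod 7 = 0, so Wednesday + 0 = Wednesday.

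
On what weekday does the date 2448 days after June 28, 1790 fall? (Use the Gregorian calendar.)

First find the weekday of Jun 28, 1790. Doomsday rule: the anchor day for the 1700s is Sunday. For year 90: 90÷12 = 7 r 6, and 6÷4 = 1, so 7+6+1 = 14.
Sunday + 14 ≡ Sunday — that's 1790's doomsday.
In June the doomsday date is Jun 6.
Jun 28 is 22 days after Jun 6; 22 mod 7 = 1, so Sunday + 1 = Monday.
2448 mod 7 = 5, so 2448 days after a Monday is Monday + 5 = Saturday.

Saturday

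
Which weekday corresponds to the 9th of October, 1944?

Monday

Doomsday rule: the anchor day for the 1900s is Wednesday. For year 44: 44÷12 = 3 r 8, and 8÷4 = 2, so 3+8+2 = 13.
Wednesday + 13 ≡ Tuesday — that's 1944's doomsday.
In October the doomsday date is Oct 10.
Oct 9 is 1 day before Oct 10; 1 mod 7 = 1, so Tuesday − 1 = Monday.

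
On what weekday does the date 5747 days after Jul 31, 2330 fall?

First find the weekday of Jul 31, 2330. Doomsday rule: the anchor day for the 2300s is Wednesday. For year 30: 30÷12 = 2 r 6, and 6÷4 = 1, so 2+6+1 = 9.
Wednesday + 9 ≡ Friday — that's 2330's doomsday.
In July the doomsday date is Jul 11.
Jul 31 is 20 days after Jul 11; 20 mod 7 = 6, so Friday + 6 = Thursday.
5747 mod 7 = 0, so 5747 days after a Thursday is Thursday + 0 = Thursday.

Thursday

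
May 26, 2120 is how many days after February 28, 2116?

1549

Feb 28, 2116 → Feb 28, 2117: 366 days (Feb 29, 2116 is in that span).
Feb 28, 2117 → Feb 28, 2118: 365 days.
Feb 28, 2118 → Feb 28, 2119: 365 days.
Feb 28, 2119 → Feb 28, 2120: 365 days.
Feb 28, 2120 → Mar 28, 2120: 29 days (February has 29).
Mar 28, 2120 → Apr 28, 2120: 31 days (March has 31).
Apr 28, 2120 → May 26, 2120: 28 days.
Total: 1549 days.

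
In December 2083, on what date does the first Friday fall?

December 3, 2083

December 1, 2083 is a Wednesday.
The first Friday is therefore December 3 (2 days later).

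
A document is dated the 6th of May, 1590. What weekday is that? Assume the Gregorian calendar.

Sunday

Doomsday rule: the anchor day for the 1500s is Wednesday. For year 90: 90÷12 = 7 r 6, and 6÷4 = 1, so 7+6+1 = 14.
Wednesday + 14 ≡ Wednesday — that's 1590's doomsday.
In May the doomsday date is May 9.
May 6 is 3 days before May 9; 3 mod 7 = 3, so Wednesday − 3 = Sunday.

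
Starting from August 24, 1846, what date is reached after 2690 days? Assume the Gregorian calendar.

+365 (one year) → Aug 24, 1847 (2325 left).
+366 (one year; includes Feb 29, 1848) → Aug 24, 1848 (1959 left).
+365 (one year) → Aug 24, 1849 (1594 left).
+365 (one year) → Aug 24, 1850 (1229 left).
+365 (one year) → Aug 24, 1851 (864 left).
+366 (one year; includes Feb 29, 1852) → Aug 24, 1852 (498 left).
+365 (one year) → Aug 24, 1853 (133 left).
Aug has 31 days: +8 → Sep 1, 1853 (125 left).
Sep has 30 days: +30 → Oct 1, 1853 (95 left).
Oct has 31 days: +31 → Nov 1, 1853 (64 left).
Nov has 30 days: +30 → Dec 1, 1853 (34 left).
Dec has 31 days: +31 → Jan 1, 1854 (3 left).
+3 → Jan 4, 1854.

January 4, 1854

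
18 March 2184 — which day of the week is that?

Thursday

Doomsday rule: the anchor day for the 2100s is Sunday. For year 84: 84÷12 = 7 r 0, and 0÷4 = 0, so 7+0+0 = 7.
Sunday + 7 ≡ Sunday — that's 2184's doomsday.
In March the doomsday date is Mar 14.
Mar 18 is 4 days after Mar 14; 4 mod 7 = 4, so Sunday + 4 = Thursday.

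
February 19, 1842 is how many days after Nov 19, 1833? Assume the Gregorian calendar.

3014

Nov 19, 1833 → Nov 19, 1834: 365 days.
Nov 19, 1834 → Nov 19, 1835: 365 days.
Nov 19, 1835 → Nov 19, 1836: 366 days (Feb 29, 1836 is in that span).
Nov 19, 1836 → Nov 19, 1837: 365 days.
Nov 19, 1837 → Nov 19, 1838: 365 days.
Nov 19, 1838 → Nov 19, 1839: 365 days.
Nov 19, 1839 → Nov 19, 1840: 366 days (Feb 29, 1840 is in that span).
Nov 19, 1840 → Nov 19, 1841: 365 days.
Nov 19, 1841 → Dec 19, 1841: 30 days (November has 30).
Dec 19, 1841 → Jan 19, 1842: 31 days (December has 31).
Jan 19, 1842 → Feb 19, 1842: 31 days.
Total: 3014 days.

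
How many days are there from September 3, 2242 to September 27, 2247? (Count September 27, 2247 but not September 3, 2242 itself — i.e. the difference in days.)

Sep 3, 2242 → Sep 3, 2243: 365 days.
Sep 3, 2243 → Sep 3, 2244: 366 days (Feb 29, 2244 is in that span).
Sep 3, 2244 → Sep 3, 2245: 365 days.
Sep 3, 2245 → Sep 3, 2246: 365 days.
Sep 3, 2246 → Oct 3, 2246: 30 days (September has 30).
Oct 3, 2246 → Nov 3, 2246: 31 days (October has 31).
Nov 3, 2246 → Dec 3, 2246: 30 days (November has 30).
Dec 3, 2246 → Jan 3, 2247: 31 days (December has 31).
Jan 3, 2247 → Feb 3, 2247: 31 days (January has 31).
Feb 3, 2247 → Mar 3, 2247: 28 days (February has 28).
Mar 3, 2247 → Apr 3, 2247: 31 days (March has 31).
Apr 3, 2247 → May 3, 2247: 30 days (April has 30).
May 3, 2247 → Jun 3, 2247: 31 days (May has 31).
Jun 3, 2247 → Jul 3, 2247: 30 days (June has 30).
Jul 3, 2247 → Aug 3, 2247: 31 days (July has 31).
Aug 3, 2247 → Sep 3, 2247: 31 days (August has 31).
Sep 3, 2247 → Sep 27, 2247: 24 days.
Total: 1850 days.

1850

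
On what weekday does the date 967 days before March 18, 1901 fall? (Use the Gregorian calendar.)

First find the weekday of Mar 18, 1901. Doomsday rule: the anchor day for the 1900s is Wednesday. For year 01: 1÷12 = 0 r 1, and 1÷4 = 0, so 0+1+0 = 1.
Wednesday + 1 ≡ Thursday — that's 1901's doomsday.
In March the doomsday date is Mar 14.
Mar 18 is 4 days after Mar 14; 4 mod 7 = 4, so Thursday + 4 = Monday.
967 mod 7 = 1, so 967 days before a Monday is Monday − 1 = Sunday.

Sunday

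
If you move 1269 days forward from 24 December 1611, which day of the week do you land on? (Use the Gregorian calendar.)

Monday

First find the weekday of Dec 24, 1611. Doomsday rule: the anchor day for the 1600s is Tuesday. For year 11: 11÷12 = 0 r 11, and 11÷4 = 2, so 0+11+2 = 13.
Tuesday + 13 ≡ Monday — that's 1611's doomsday.
In December the doomsday date is Dec 12.
Dec 24 is 12 days after Dec 12; 12 mod 7 = 5, so Monday + 5 = Saturday.
1269 mod 7 = 2, so 1269 days after a Saturday is Saturday + 2 = Monday.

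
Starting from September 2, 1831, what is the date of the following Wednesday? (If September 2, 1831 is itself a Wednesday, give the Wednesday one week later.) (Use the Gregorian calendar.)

September 7, 1831

Sep 2, 1831 is a Friday.
From Friday to the next Wednesday is 5 days.
Sep 2, 1831 + 5 = Sep 7, 1831.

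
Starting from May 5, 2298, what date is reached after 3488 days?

+365 (one year) → May 5, 2299 (3123 left).
+365 (one year) → May 5, 2300 (2758 left).
+365 (one year) → May 5, 2301 (2393 left).
+365 (one year) → May 5, 2302 (2028 left).
+365 (one year) → May 5, 2303 (1663 left).
+366 (one year; includes Feb 29, 2304) → May 5, 2304 (1297 left).
+365 (one year) → May 5, 2305 (932 left).
+365 (one year) → May 5, 2306 (567 left).
+365 (one year) → May 5, 2307 (202 left).
May has 31 days: +27 → Jun 1, 2307 (175 left).
Jun has 30 days: +30 → Jul 1, 2307 (145 left).
Jul has 31 days: +31 → Aug 1, 2307 (114 left).
Aug has 31 days: +31 → Sep 1, 2307 (83 left).
Sep has 30 days: +30 → Oct 1, 2307 (53 left).
Oct has 31 days: +31 → Nov 1, 2307 (22 left).
+22 → Nov 23, 2307.

November 23, 2307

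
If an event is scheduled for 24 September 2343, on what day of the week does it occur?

Doomsday rule: the anchor day for the 2300s is Wednesday. For year 43: 43÷12 = 3 r 7, and 7÷4 = 1, so 3+7+1 = 11.
Wednesday + 11 ≡ Sunday — that's 2343's doomsday.
In September the doomsday date is Sep 5.
Sep 24 is 19 days after Sep 5; 19 mod 7 = 5, so Sunday + 5 = Friday.

Friday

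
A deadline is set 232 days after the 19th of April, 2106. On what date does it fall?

Apr has 30 days: +12 → May 1, 2106 (220 left).
May has 31 days: +31 → Jun 1, 2106 (189 left).
Jun has 30 days: +30 → Jul 1, 2106 (159 left).
Jul has 31 days: +31 → Aug 1, 2106 (128 left).
Aug has 31 days: +31 → Sep 1, 2106 (97 left).
Sep has 30 days: +30 → Oct 1, 2106 (67 left).
Oct has 31 days: +31 → Nov 1, 2106 (36 left).
Nov has 30 days: +30 → Dec 1, 2106 (6 left).
+6 → Dec 7, 2106.

December 7, 2106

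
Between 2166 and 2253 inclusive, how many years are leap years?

21

Multiples of 4 in [2166,2253]: 22.
Of those, multiples of 100: 1 (not leap unless ÷400).
Multiples of 400: 0.
Leap years = 22 − 1 + 0 = 21.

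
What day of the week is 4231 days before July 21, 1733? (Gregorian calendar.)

Jul 21, 1733 is a Tuesday.
4231 mod 7 = 3, so 4231 days before a Tuesday is Tuesday − 3 = Saturday.

Saturday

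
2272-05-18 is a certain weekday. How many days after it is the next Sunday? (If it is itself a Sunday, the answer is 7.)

May 18, 2272 is a Saturday.
From Saturday to the next Sunday is 1 day.

1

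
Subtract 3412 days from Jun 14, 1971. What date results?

−365 (one year) → Jun 14, 1970 (3047 left).
−365 (one year) → Jun 14, 1969 (2682 left).
−365 (one year) → Jun 14, 1968 (2317 left).
−366 (one year; includes Feb 29, 1968) → Jun 14, 1967 (1951 left).
−365 (one year) → Jun 14, 1966 (1586 left).
−365 (one year) → Jun 14, 1965 (1221 left).
−365 (one year) → Jun 14, 1964 (856 left).
−366 (one year; includes Feb 29, 1964) → Jun 14, 1963 (490 left).
−365 (one year) → Jun 14, 1962 (125 left).
−14 → May 31, 1962 (end of May, 31 days; 111 left).
−31 → Apr 30, 1962 (end of Apr, 30 days; 80 left).
−30 → Mar 31, 1962 (end of Mar, 31 days; 50 left).
−31 → Feb 28, 1962 (end of Feb, 28 days; 19 left).
−19 → Feb 9, 1962.

February 9, 1962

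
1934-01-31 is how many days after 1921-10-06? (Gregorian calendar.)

Oct 6, 1921 → Oct 6, 1922: 365 days.
Oct 6, 1922 → Oct 6, 1923: 365 days.
Oct 6, 1923 → Oct 6, 1924: 366 days (Feb 29, 1924 is in that span).
Oct 6, 1924 → Oct 6, 1925: 365 days.
Oct 6, 1925 → Oct 6, 1926: 365 days.
Oct 6, 1926 → Oct 6, 1927: 365 days.
Oct 6, 1927 → Oct 6, 1928: 366 days (Feb 29, 1928 is in that span).
Oct 6, 1928 → Oct 6, 1929: 365 days.
Oct 6, 1929 → Oct 6, 1930: 365 days.
Oct 6, 1930 → Oct 6, 1931: 365 days.
Oct 6, 1931 → Oct 6, 1932: 366 days (Feb 29, 1932 is in that span).
Oct 6, 1932 → Oct 6, 1933: 365 days.
Oct 6, 1933 → Nov 6, 1933: 31 days (October has 31).
Nov 6, 1933 → Dec 6, 1933: 30 days (November has 30).
Dec 6, 1933 → Jan 6, 1934: 31 days (December has 31).
Jan 6, 1934 → Jan 31, 1934: 25 days.
Total: 4500 days.

4500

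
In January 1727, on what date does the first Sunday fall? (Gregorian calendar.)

January 5, 1727

January 1, 1727 is a Wednesday.
The first Sunday is therefore January 5 (4 days later).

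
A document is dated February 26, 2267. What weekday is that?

Tuesday

Doomsday rule: the anchor day for the 2200s is Friday. For year 67: 67÷12 = 5 r 7, and 7÷4 = 1, so 5+7+1 = 13.
Friday + 13 ≡ Thursday — that's 2267's doomsday.
In February the doomsday date is Feb 28 (2267 is not a leap year).
Feb 26 is 2 days before Feb 28; 2 mod 7 = 2, so Thursday − 2 = Tuesday.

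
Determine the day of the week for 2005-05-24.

Tuesday

Doomsday rule: the anchor day for the 2000s is Tuesday. For year 05: 5÷12 = 0 r 5, and 5÷4 = 1, so 0+5+1 = 6.
Tuesday + 6 ≡ Monday — that's 2005's doomsday.
In May the doomsday date is May 9.
May 24 is 15 days after May 9; 15 mod 7 = 1, so Monday + 1 = Tuesday.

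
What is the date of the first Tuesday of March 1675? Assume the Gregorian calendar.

March 1, 1675 is a Friday.
The first Tuesday is therefore March 5 (4 days later).

March 5, 1675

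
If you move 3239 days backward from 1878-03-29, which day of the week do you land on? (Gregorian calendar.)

Sunday

First find the weekday of Mar 29, 1878. Doomsday rule: the anchor day for the 1800s is Friday. For year 78: 78÷12 = 6 r 6, and 6÷4 = 1, so 6+6+1 = 13.
Friday + 13 ≡ Thursday — that's 1878's doomsday.
In March the doomsday date is Mar 14.
Mar 29 is 15 days after Mar 14; 15 mod 7 = 1, so Thursday + 1 = Friday.
3239 mod 7 = 5, so 3239 days before a Friday is Friday − 5 = Sunday.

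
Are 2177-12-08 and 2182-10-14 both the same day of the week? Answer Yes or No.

Yes

From Dec 8, 2177 to Oct 14, 2182 is 1771 days.
1771 mod 7 = 0, so they are the same weekday.
(Dec 8, 2177 is a Monday; Oct 14, 2182 is a Monday.)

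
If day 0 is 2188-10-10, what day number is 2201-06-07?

4622

Oct 10, 2188 → Oct 10, 2189: 365 days.
Oct 10, 2189 → Oct 10, 2190: 365 days.
Oct 10, 2190 → Oct 10, 2191: 365 days.
Oct 10, 2191 → Oct 10, 2192: 366 days (Feb 29, 2192 is in that span).
Oct 10, 2192 → Oct 10, 2193: 365 days.
Oct 10, 2193 → Oct 10, 2194: 365 days.
Oct 10, 2194 → Oct 10, 2195: 365 days.
Oct 10, 2195 → Oct 10, 2196: 366 days (Feb 29, 2196 is in that span).
Oct 10, 2196 → Oct 10, 2197: 365 days.
Oct 10, 2197 → Oct 10, 2198: 365 days.
Oct 10, 2198 → Oct 10, 2199: 365 days.
Oct 10, 2199 → Oct 10, 2200: 365 days.
Oct 10, 2200 → Nov 10, 2200: 31 days (October has 31).
Nov 10, 2200 → Dec 10, 2200: 30 days (November has 30).
Dec 10, 2200 → Jan 10, 2201: 31 days (December has 31).
Jan 10, 2201 → Feb 10, 2201: 31 days (January has 31).
Feb 10, 2201 → Mar 10, 2201: 28 days (February has 28).
Mar 10, 2201 → Apr 10, 2201: 31 days (March has 31).
Apr 10, 2201 → May 10, 2201: 30 days (April has 30).
May 10, 2201 → Jun 7, 2201: 28 days.
Total: 4622 days.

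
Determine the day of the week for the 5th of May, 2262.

Doomsday rule: the anchor day for the 2200s is Friday. For year 62: 62÷12 = 5 r 2, and 2÷4 = 0, so 5+2+0 = 7.
Friday + 7 ≡ Friday — that's 2262's doomsday.
In May the doomsday date is May 9.
May 5 is 4 days before May 9; 4 mod 7 = 4, so Friday − 4 = Monday.

Monday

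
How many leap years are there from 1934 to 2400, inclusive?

114

Multiples of 4 in [1934,2400]: 117.
Of those, multiples of 100: 5 (not leap unless ÷400).
Multiples of 400: 2.
Leap years = 117 − 5 + 2 = 114.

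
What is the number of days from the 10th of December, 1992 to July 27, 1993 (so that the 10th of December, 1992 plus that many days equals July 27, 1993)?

Dec 10, 1992 → Jan 10, 1993: 31 days (December has 31).
Jan 10, 1993 → Feb 10, 1993: 31 days (January has 31).
Feb 10, 1993 → Mar 10, 1993: 28 days (February has 28).
Mar 10, 1993 → Apr 10, 1993: 31 days (March has 31).
Apr 10, 1993 → May 10, 1993: 30 days (April has 30).
May 10, 1993 → Jun 10, 1993: 31 days (May has 31).
Jun 10, 1993 → Jul 10, 1993: 30 days (June has 30).
Jul 10, 1993 → Jul 27, 1993: 17 days.
Total: 229 days.

229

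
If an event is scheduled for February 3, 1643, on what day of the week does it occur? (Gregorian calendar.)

Doomsday rule: the anchor day for the 1600s is Tuesday. For year 43: 43÷12 = 3 r 7, and 7÷4 = 1, so 3+7+1 = 11.
Tuesday + 11 ≡ Saturday — that's 1643's doomsday.
In February the doomsday date is Feb 28 (1643 is not a leap year).
Feb 3 is 25 days before Feb 28; 25 mod 7 = 4, so Saturday − 4 = Tuesday.

Tuesday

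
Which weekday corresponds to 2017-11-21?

Tuesday

Doomsday rule: the anchor day for the 2000s is Tuesday. For year 17: 17÷12 = 1 r 5, and 5÷4 = 1, so 1+5+1 = 7.
Tuesday + 7 ≡ Tuesday — that's 2017's doomsday.
In November the doomsday date is Nov 7.
Nov 21 is 14 days after Nov 7; 14 mod 7 = 0, so Tuesday + 0 = Tuesday.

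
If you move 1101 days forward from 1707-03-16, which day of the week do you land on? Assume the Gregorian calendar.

Friday

First find the weekday of Mar 16, 1707. Doomsday rule: the anchor day for the 1700s is Sunday. For year 07: 7÷12 = 0 r 7, and 7÷4 = 1, so 0+7+1 = 8.
Sunday + 8 ≡ Monday — that's 1707's doomsday.
In March the doomsday date is Mar 14.
Mar 16 is 2 days after Mar 14; 2 mod 7 = 2, so Monday + 2 = Wednesday.
1101 mod 7 = 2, so 1101 days after a Wednesday is Wednesday + 2 = Friday.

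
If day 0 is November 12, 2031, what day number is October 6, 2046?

Nov 12, 2031 → Nov 12, 2032: 366 days (Feb 29, 2032 is in that span).
Nov 12, 2032 → Nov 12, 2033: 365 days.
Nov 12, 2033 → Nov 12, 2034: 365 days.
Nov 12, 2034 → Nov 12, 2035: 365 days.
Nov 12, 2035 → Nov 12, 2036: 366 days (Feb 29, 2036 is in that span).
Nov 12, 2036 → Nov 12, 2037: 365 days.
Nov 12, 2037 → Nov 12, 2038: 365 days.
Nov 12, 2038 → Nov 12, 2039: 365 days.
Nov 12, 2039 → Nov 12, 2040: 366 days (Feb 29, 2040 is in that span).
Nov 12, 2040 → Nov 12, 2041: 365 days.
Nov 12, 2041 → Nov 12, 2042: 365 days.
Nov 12, 2042 → Nov 12, 2043: 365 days.
Nov 12, 2043 → Nov 12, 2044: 366 days (Feb 29, 2044 is in that span).
Nov 12, 2044 → Nov 12, 2045: 365 days.
Nov 12, 2045 → Dec 12, 2045: 30 days (November has 30).
Dec 12, 2045 → Jan 12, 2046: 31 days (December has 31).
Jan 12, 2046 → Feb 12, 2046: 31 days (January has 31).
Feb 12, 2046 → Mar 12, 2046: 28 days (February has 28).
Mar 12, 2046 → Apr 12, 2046: 31 days (March has 31).
Apr 12, 2046 → May 12, 2046: 30 days (April has 30).
May 12, 2046 → Jun 12, 2046: 31 days (May has 31).
Jun 12, 2046 → Jul 12, 2046: 30 days (June has 30).
Jul 12, 2046 → Aug 12, 2046: 31 days (July has 31).
Aug 12, 2046 → Sep 12, 2046: 31 days (August has 31).
Sep 12, 2046 → Oct 6, 2046: 24 days.
Total: 5442 days.

5442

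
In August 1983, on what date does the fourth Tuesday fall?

August 1, 1983 is a Monday.
The first Tuesday is therefore August 2 (1 days later).
The fourth Tuesday is 2 + 3×7 = August 23.

August 23, 1983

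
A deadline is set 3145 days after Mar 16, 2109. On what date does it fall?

+365 (one year) → Mar 16, 2110 (2780 left).
+365 (one year) → Mar 16, 2111 (2415 left).
+366 (one year; includes Feb 29, 2112) → Mar 16, 2112 (2049 left).
+365 (one year) → Mar 16, 2113 (1684 left).
+365 (one year) → Mar 16, 2114 (1319 left).
+365 (one year) → Mar 16, 2115 (954 left).
+366 (one year; includes Feb 29, 2116) → Mar 16, 2116 (588 left).
+365 (one year) → Mar 16, 2117 (223 left).
Mar has 31 days: +16 → Apr 1, 2117 (207 left).
Apr has 30 days: +30 → May 1, 2117 (177 left).
May has 31 days: +31 → Jun 1, 2117 (146 left).
Jun has 30 days: +30 → Jul 1, 2117 (116 left).
Jul has 31 days: +31 → Aug 1, 2117 (85 left).
Aug has 31 days: +31 → Sep 1, 2117 (54 left).
Sep has 30 days: +30 → Oct 1, 2117 (24 left).
+24 → Oct 25, 2117.

October 25, 2117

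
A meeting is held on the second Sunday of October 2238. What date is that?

October 14, 2238

October 1, 2238 is a Monday.
The first Sunday is therefore October 7 (6 days later).
The second Sunday is 7 + 1×7 = October 14.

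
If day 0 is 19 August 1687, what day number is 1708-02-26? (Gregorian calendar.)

7495

Aug 19, 1687 → Aug 19, 1688: 366 days (Feb 29, 1688 is in that span).
Aug 19, 1688 → Aug 19, 1689: 365 days.
Aug 19, 1689 → Aug 19, 1690: 365 days.
Aug 19, 1690 → Aug 19, 1691: 365 days.
Aug 19, 1691 → Aug 19, 1692: 366 days (Feb 29, 1692 is in that span).
Aug 19, 1692 → Aug 19, 1693: 365 days.
Aug 19, 1693 → Aug 19, 1694: 365 days.
Aug 19, 1694 → Aug 19, 1695: 365 days.
Aug 19, 1695 → Aug 19, 1696: 366 days (Feb 29, 1696 is in that span).
Aug 19, 1696 → Aug 19, 1697: 365 days.
Aug 19, 1697 → Aug 19, 1698: 365 days.
Aug 19, 1698 → Aug 19, 1699: 365 days.
Aug 19, 1699 → Aug 19, 1700: 365 days.
Aug 19, 1700 → Aug 19, 1701: 365 days.
Aug 19, 1701 → Aug 19, 1702: 365 days.
Aug 19, 1702 → Aug 19, 1703: 365 days.
Aug 19, 1703 → Aug 19, 1704: 366 days (Feb 29, 1704 is in that span).
Aug 19, 1704 → Aug 19, 1705: 365 days.
Aug 19, 1705 → Aug 19, 1706: 365 days.
Aug 19, 1706 → Aug 19, 1707: 365 days.
Aug 19, 1707 → Sep 19, 1707: 31 days (August has 31).
Sep 19, 1707 → Oct 19, 1707: 30 days (September has 30).
Oct 19, 1707 → Nov 19, 1707: 31 days (October has 31).
Nov 19, 1707 → Dec 19, 1707: 30 days (November has 30).
Dec 19, 1707 → Jan 19, 1708: 31 days (December has 31).
Jan 19, 1708 → Feb 19, 1708: 31 days (January has 31).
Feb 19, 1708 → Feb 26, 1708: 7 days.
Total: 7495 days.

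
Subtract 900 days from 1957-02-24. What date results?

−366 (one year; includes Feb 29, 1956) → Feb 24, 1956 (534 left).
−365 (one year) → Feb 24, 1955 (169 left).
−24 → Jan 31, 1955 (end of Jan, 31 days; 145 left).
−31 → Dec 31, 1954 (end of Dec, 31 days; 114 left).
−31 → Nov 30, 1954 (end of Nov, 30 days; 83 left).
−30 → Oct 31, 1954 (end of Oct, 31 days; 53 left).
−31 → Sep 30, 1954 (end of Sep, 30 days; 22 left).
−22 → Sep 8, 1954.

September 8, 1954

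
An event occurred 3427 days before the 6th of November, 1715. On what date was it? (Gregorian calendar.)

June 19, 1706

−365 (one year) → Nov 6, 1714 (3062 left).
−365 (one year) → Nov 6, 1713 (2697 left).
−365 (one year) → Nov 6, 1712 (2332 left).
−366 (one year; includes Feb 29, 1712) → Nov 6, 1711 (1966 left).
−365 (one year) → Nov 6, 1710 (1601 left).
−365 (one year) → Nov 6, 1709 (1236 left).
−365 (one year) → Nov 6, 1708 (871 left).
−366 (one year; includes Feb 29, 1708) → Nov 6, 1707 (505 left).
−365 (one year) → Nov 6, 1706 (140 left).
−6 → Oct 31, 1706 (end of Oct, 31 days; 134 left).
−31 → Sep 30, 1706 (end of Sep, 30 days; 103 left).
−30 → Aug 31, 1706 (end of Aug, 31 days; 73 left).
−31 → Jul 31, 1706 (end of Jul, 31 days; 42 left).
−31 → Jun 30, 1706 (end of Jun, 30 days; 11 left).
−11 → Jun 19, 1706.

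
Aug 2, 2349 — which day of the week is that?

Doomsday rule: the anchor day for the 2300s is Wednesday. For year 49: 49÷12 = 4 r 1, and 1÷4 = 0, so 4+1+0 = 5.
Wednesday + 5 ≡ Monday — that's 2349's doomsday.
In August the doomsday date is Aug 8.
Aug 2 is 6 days before Aug 8; 6 mod 7 = 6, so Monday − 6 = Tuesday.

Tuesday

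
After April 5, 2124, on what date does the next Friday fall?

April 7, 2124

Apr 5, 2124 is a Wednesday.
From Wednesday to the next Friday is 2 days.
Apr 5, 2124 + 2 = Apr 7, 2124.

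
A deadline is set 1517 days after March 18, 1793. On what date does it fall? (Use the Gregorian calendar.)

+365 (one year) → Mar 18, 1794 (1152 left).
+365 (one year) → Mar 18, 1795 (787 left).
+366 (one year; includes Feb 29, 1796) → Mar 18, 1796 (421 left).
+365 (one year) → Mar 18, 1797 (56 left).
Mar has 31 days: +14 → Apr 1, 1797 (42 left).
Apr has 30 days: +30 → May 1, 1797 (12 left).
+12 → May 13, 1797.

May 13, 1797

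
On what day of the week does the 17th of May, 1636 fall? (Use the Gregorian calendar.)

Saturday

Doomsday rule: the anchor day for the 1600s is Tuesday. For year 36: 36÷12 = 3 r 0, and 0÷4 = 0, so 3+0+0 = 3.
Tuesday + 3 ≡ Friday — that's 1636's doomsday.
In May the doomsday date is May 9.
May 17 is 8 days after May 9; 8 mod 7 = 1, so Friday + 1 = Saturday.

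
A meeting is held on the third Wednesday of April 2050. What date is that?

April 1, 2050 is a Friday.
The first Wednesday is therefore April 6 (5 days later).
The third Wednesday is 6 + 2×7 = April 20.

April 20, 2050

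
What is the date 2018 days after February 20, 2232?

August 30, 2237

+366 (one year; includes Feb 29, 2232) → Feb 20, 2233 (1652 left).
+365 (one year) → Feb 20, 2234 (1287 left).
+365 (one year) → Feb 20, 2235 (922 left).
+365 (one year) → Feb 20, 2236 (557 left).
+366 (one year; includes Feb 29, 2236) → Feb 20, 2237 (191 left).
Feb has 28 days: +9 → Mar 1, 2237 (182 left).
Mar has 31 days: +31 → Apr 1, 2237 (151 left).
Apr has 30 days: +30 → May 1, 2237 (121 left).
May has 31 days: +31 → Jun 1, 2237 (90 left).
Jun has 30 days: +30 → Jul 1, 2237 (60 left).
Jul has 31 days: +31 → Aug 1, 2237 (29 left).
+29 → Aug 30, 2237.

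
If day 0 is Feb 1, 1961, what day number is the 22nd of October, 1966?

Feb 1, 1961 → Feb 1, 1962: 365 days.
Feb 1, 1962 → Feb 1, 1963: 365 days.
Feb 1, 1963 → Feb 1, 1964: 365 days.
Feb 1, 1964 → Feb 1, 1965: 366 days (Feb 29, 1964 is in that span).
Feb 1, 1965 → Feb 1, 1966: 365 days.
Feb 1, 1966 → Mar 1, 1966: 28 days (February has 28).
Mar 1, 1966 → Apr 1, 1966: 31 days (March has 31).
Apr 1, 1966 → May 1, 1966: 30 days (April has 30).
May 1, 1966 → Jun 1, 1966: 31 days (May has 31).
Jun 1, 1966 → Jul 1, 1966: 30 days (June has 30).
Jul 1, 1966 → Aug 1, 1966: 31 days (July has 31).
Aug 1, 1966 → Sep 1, 1966: 31 days (August has 31).
Sep 1, 1966 → Oct 1, 1966: 30 days (September has 30).
Oct 1, 1966 → Oct 22, 1966: 21 days.
Total: 2089 days.

2089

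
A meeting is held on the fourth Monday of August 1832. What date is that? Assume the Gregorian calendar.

August 27, 1832

August 1, 1832 is a Wednesday.
The first Monday is therefore August 6 (5 days later).
The fourth Monday is 6 + 3×7 = August 27.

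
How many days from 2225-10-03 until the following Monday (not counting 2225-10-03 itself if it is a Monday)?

7

Oct 3, 2225 is a Monday.
From Monday to the next Monday is 7 days.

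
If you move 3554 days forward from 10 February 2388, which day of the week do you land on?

Monday

First find the weekday of Feb 10, 2388. Doomsday rule: the anchor day for the 2300s is Wednesday. For year 88: 88÷12 = 7 r 4, and 4÷4 = 1, so 7+4+1 = 12.
Wednesday + 12 ≡ Monday — that's 2388's doomsday.
In February the doomsday date is Feb 29 (2388 is a leap year (divisible by 4)).
Feb 10 is 19 days before Feb 29; 19 mod 7 = 5, so Monday − 5 = Wednesday.
3554 mod 7 = 5, so 3554 days after a Wednesday is Wednesday + 5 = Monday.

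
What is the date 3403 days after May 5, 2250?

August 29, 2259

+365 (one year) → May 5, 2251 (3038 left).
+366 (one year; includes Feb 29, 2252) → May 5, 2252 (2672 left).
+365 (one year) → May 5, 2253 (2307 left).
+365 (one year) → May 5, 2254 (1942 left).
+365 (one year) → May 5, 2255 (1577 left).
+366 (one year; includes Feb 29, 2256) → May 5, 2256 (1211 left).
+365 (one year) → May 5, 2257 (846 left).
+365 (one year) → May 5, 2258 (481 left).
+365 (one year) → May 5, 2259 (116 left).
May has 31 days: +27 → Jun 1, 2259 (89 left).
Jun has 30 days: +30 → Jul 1, 2259 (59 left).
Jul has 31 days: +31 → Aug 1, 2259 (28 left).
+28 → Aug 29, 2259.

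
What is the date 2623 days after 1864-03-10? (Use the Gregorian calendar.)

May 16, 1871

+365 (one year) → Mar 10, 1865 (2258 left).
+365 (one year) → Mar 10, 1866 (1893 left).
+365 (one year) → Mar 10, 1867 (1528 left).
+366 (one year; includes Feb 29, 1868) → Mar 10, 1868 (1162 left).
+365 (one year) → Mar 10, 1869 (797 left).
+365 (one year) → Mar 10, 1870 (432 left).
+365 (one year) → Mar 10, 1871 (67 left).
Mar has 31 days: +22 → Apr 1, 1871 (45 left).
Apr has 30 days: +30 → May 1, 1871 (15 left).
+15 → May 16, 1871.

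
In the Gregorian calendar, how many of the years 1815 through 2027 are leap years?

Multiples of 4 in [1815,2027]: 53.
Of those, multiples of 100: 2 (not leap unless ÷400).
Multiples of 400: 1.
Leap years = 53 − 2 + 1 = 52.

52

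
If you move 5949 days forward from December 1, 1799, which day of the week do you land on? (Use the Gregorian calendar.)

Saturday

First find the weekday of Dec 1, 1799. Doomsday rule: the anchor day for the 1700s is Sunday. For year 99: 99÷12 = 8 r 3, and 3÷4 = 0, so 8+3+0 = 11.
Sunday + 11 ≡ Thursday — that's 1799's doomsday.
In December the doomsday date is Dec 12.
Dec 1 is 11 days before Dec 12; 11 mod 7 = 4, so Thursday − 4 = Sunday.
5949 mod 7 = 6, so 5949 days after a Sunday is Sunday + 6 = Saturday.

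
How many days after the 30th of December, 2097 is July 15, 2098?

197

Dec 30, 2097 → Jan 30, 2098: 31 days (December has 31).
Jan 30, 2098 → Feb 28, 2098: 29 days (January has 31).
Feb 28, 2098 → Mar 28, 2098: 28 days (February has 28).
Mar 28, 2098 → Apr 28, 2098: 31 days (March has 31).
Apr 28, 2098 → May 28, 2098: 30 days (April has 30).
May 28, 2098 → Jun 28, 2098: 31 days (May has 31).
Jun 28, 2098 → Jul 15, 2098: 17 days.
Total: 197 days.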